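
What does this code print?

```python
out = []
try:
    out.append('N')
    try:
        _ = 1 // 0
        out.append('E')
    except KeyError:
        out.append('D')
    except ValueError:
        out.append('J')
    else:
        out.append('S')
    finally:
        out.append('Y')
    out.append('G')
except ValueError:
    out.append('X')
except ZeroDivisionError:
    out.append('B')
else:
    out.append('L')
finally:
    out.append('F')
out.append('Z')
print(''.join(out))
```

Execution trace: 'N' (try body) → 'Y' (inner finally) → 'B' (except ZeroDivisionError) → 'F' (finally) → 'Z' (after the try/except). Output: NYBFZ

Answer: NYBFZ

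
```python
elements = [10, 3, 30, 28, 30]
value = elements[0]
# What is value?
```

Trace:
`elements = [10, 3, 30, 28, 30]` → elements = [10, 3, 30, 28, 30]
`value = elements[0]` → value = 10
So value = 10

Answer: 10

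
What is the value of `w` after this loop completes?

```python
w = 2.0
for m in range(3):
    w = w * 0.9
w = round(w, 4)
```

Exponential decay: 2.0 * 0.9^3
`w` takes the values: 2.0 → 1.8 → 1.62 → 1.458

Answer: 1.458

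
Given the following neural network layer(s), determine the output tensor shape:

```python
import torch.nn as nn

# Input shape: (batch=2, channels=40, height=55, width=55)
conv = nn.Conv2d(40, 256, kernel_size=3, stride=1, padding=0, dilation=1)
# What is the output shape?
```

Input: (2, 40, 55, 55) -> Output: (2, 256, 53, 53)

Answer: (2, 256, 53, 53)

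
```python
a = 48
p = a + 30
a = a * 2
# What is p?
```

Trace:
`a = 48` → a = 48
`p = a + 30` → p = 78
`a = a * 2` → a = 96
So p = 78

Answer: 78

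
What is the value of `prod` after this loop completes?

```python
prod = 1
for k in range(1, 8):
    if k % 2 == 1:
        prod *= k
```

Product of odd numbers 1 to 7
`prod` takes the values: 1 → 3 → 15 → 105

Answer: 105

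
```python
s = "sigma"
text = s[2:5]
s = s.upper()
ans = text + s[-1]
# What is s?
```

Trace:
`s = "sigma"` → s = 'sigma'
`text = s[2:5]` → text = 'gma'
`s = s.upper()` → s = 'SIGMA'
`ans = text + s[-1]` → ans = 'gmaA'
So s = 'SIGMA'

Answer: 'SIGMA'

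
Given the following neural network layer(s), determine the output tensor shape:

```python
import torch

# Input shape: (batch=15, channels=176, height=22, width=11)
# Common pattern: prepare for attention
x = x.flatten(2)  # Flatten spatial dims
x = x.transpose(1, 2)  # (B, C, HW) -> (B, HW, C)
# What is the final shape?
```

Input: (15, 176, 22, 11) -> after flatten(2): (15, 176, 242) -> Output: (15, 242, 176)

Answer: (15, 242, 176)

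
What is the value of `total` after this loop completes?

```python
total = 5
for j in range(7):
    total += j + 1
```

Start at 5, add 1 to 7 = 33
`total` takes the values: 5 → 6 → 8 → 11 → 15 → 20 → 26 → 33

Answer: 33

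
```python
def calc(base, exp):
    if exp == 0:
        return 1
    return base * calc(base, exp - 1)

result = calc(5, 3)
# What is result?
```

calc(5, 3) = 5 * 5 * 5 = 125

Answer: 125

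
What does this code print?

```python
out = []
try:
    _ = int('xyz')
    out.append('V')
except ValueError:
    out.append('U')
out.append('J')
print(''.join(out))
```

Execution trace: 'U' (except ValueError) → 'J' (after the try/except). Output: UJ

Answer: UJ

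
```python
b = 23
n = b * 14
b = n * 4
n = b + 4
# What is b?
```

Trace:
`b = 23` → b = 23
`n = b * 14` → n = 322
`b = n * 4` → b = 1288
`n = b + 4` → n = 1292
So b = 1288

Answer: 1288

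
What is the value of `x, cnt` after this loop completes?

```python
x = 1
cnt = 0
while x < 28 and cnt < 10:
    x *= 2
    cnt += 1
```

Double until >= 28 or 10 iterations
`x, cnt` takes the values: (1, 0) → (2, 0) → (2, 1) → (4, 1) → (4, 2) → (8, 2) → (8, 3) → (16, 3) → (16, 4) → (32, 4) → (32, 5)

Answer: 32, 5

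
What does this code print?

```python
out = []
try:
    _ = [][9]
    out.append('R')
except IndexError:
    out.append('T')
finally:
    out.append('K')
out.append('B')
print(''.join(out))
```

Execution trace: 'T' (except IndexError) → 'K' (finally) → 'B' (after the try/except). Output: TKB

Answer: TKB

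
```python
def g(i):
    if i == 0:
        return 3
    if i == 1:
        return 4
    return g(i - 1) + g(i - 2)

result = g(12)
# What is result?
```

Build up from base cases: g(0)=3, g(1)=4, g(2)=7, g(3)=11, g(4)=18, g(5)=29, g(6)=47, ..., g(12)=843

Answer: 843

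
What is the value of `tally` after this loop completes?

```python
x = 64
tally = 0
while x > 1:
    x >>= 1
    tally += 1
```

Count right shifts until 1
`tally` takes the values: 0 → 1 → 2 → 3 → 4 → 5 → 6

Answer: 6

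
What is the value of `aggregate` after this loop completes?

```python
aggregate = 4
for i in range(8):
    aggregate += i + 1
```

Start at 4, add 1 to 8 = 40
`aggregate` takes the values: 4 → 5 → 7 → 10 → 14 → 19 → 25 → 32 → 40

Answer: 40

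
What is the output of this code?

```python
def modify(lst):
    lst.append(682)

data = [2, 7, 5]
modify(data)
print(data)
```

Key concept: function modifies passed list.
Step by step:
`data = [2, 7, 5]` → data = [2, 7, 5]
`modify(data)` → data = [2, 7, 5, 682]
`print(data)` → prints [2, 7, 5, 682]

Answer: [2, 7, 5, 682]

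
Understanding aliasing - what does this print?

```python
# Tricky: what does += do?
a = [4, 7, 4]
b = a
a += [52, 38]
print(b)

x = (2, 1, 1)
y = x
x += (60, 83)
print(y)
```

Key concept: += behavior differs for mutable vs immutable.
Step by step:
`a = [4, 7, 4]` → a = [4, 7, 4]
`b = a` → b = [4, 7, 4] (same object as a)
`a += [52, 38]` → a = [4, 7, 4, 52, 38] (same object as b); b = [4, 7, 4, 52, 38] (same object as a)
`print(b)` → prints [4, 7, 4, 52, 38]
`x = (2, 1, 1)` → x = (2, 1, 1)
`y = x` → y = (2, 1, 1)
`x += (60, 83)` → x = (2, 1, 1, 60, 83)
`print(y)` → prints (2, 1, 1)

Answer:
[4, 7, 4, 52, 38]
(2, 1, 1)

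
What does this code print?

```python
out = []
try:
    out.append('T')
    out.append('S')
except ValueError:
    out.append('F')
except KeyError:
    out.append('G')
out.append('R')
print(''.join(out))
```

Execution trace: 'T' (try body) → 'S' (try body, no exception) → 'R' (after the try/except). Output: TSR

Answer: TSR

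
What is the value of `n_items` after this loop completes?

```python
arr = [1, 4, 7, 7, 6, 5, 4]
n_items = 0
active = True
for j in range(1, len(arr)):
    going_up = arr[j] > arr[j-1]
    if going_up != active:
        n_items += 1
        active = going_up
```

Count direction changes in [1, 4, 7, 7, 6, 5, 4]
`n_items` takes the values: 0 → 1

Answer: 1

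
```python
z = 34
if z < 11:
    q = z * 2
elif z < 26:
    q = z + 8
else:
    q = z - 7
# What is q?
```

Trace:
`z = 34` → z = 34
`if z < 11: ...` → z < 11 is False, z < 26 is False, take else branch → q = 27
So q = 27

Answer: 27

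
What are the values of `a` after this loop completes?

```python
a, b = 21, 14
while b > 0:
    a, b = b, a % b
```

GCD of 21 and 14
`a` takes the values: 21 → 14 → 7

Answer: 7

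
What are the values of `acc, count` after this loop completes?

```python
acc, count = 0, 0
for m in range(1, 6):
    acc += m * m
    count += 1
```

Sum of squares and count
`acc, count` takes the values: (0, 0) → (1, 0) → (1, 1) → (5, 1) → (5, 2) → (14, 2) → (14, 3) → (30, 3) → (30, 4) → (55, 4) → (55, 5)

Answer: 55, 5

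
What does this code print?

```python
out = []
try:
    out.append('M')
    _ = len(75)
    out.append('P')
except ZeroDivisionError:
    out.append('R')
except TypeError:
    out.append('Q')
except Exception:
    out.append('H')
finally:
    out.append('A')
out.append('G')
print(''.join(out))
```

Execution trace: 'M' (try body) → 'Q' (except TypeError) → 'A' (finally) → 'G' (after the try/except). Output: MQAG

Answer: MQAG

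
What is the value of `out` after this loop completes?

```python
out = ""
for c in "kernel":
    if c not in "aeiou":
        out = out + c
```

Remove vowels from 'kernel'
`out` takes the values: "" → "k" → "kr" → "krn" → "krnl"

Answer: "krnl"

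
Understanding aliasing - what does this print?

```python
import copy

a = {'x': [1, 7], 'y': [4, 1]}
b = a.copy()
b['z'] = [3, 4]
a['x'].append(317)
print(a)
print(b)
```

Key concept: shallow copy of dict with mutable values.
Step by step:
`a = {'x': [1, 7], 'y': [4, 1]}` → a = {'x': [1, 7], 'y': [4, 1]}
`b = a.copy()` → b = {'x': [1, 7], 'y': [4, 1]}
`b['z'] = [3, 4]` → b = {'x': [1, 7], 'y': [4, 1], 'z': [3, 4]}
`a['x'].append(317)` → a = {'x': [1, 7, 317], 'y': [4, 1]}; b = {'x': [1, 7, 317], 'y': [4, 1], 'z': [3, 4]}
`print(a)` → prints {'x': [1, 7, 317], 'y': [4, 1]}
`print(b)` → prints {'x': [1, 7, 317], 'y': [4, 1], 'z': [3, 4]}

Answer:
{'x': [1, 7, 317], 'y': [4, 1]}
{'x': [1, 7, 317], 'y': [4, 1], 'z': [3, 4]}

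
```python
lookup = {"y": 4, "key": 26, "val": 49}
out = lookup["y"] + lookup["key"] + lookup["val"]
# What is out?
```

Trace:
`lookup = {"y": 4, "key": 26, "val": 49}` → lookup = {'y': 4, 'key': 26, 'val': 49}
`out = lookup["y"] + lookup["key"] + lookup["val"]` → out = 79
So out = 79

Answer: 79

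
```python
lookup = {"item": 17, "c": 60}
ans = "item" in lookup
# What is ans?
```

Trace:
`lookup = {"item": 17, "c": 60}` → lookup = {'item': 17, 'c': 60}
`ans = "item" in lookup` → ans = True
So ans = True

Answer: True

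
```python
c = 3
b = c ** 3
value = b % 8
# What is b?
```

Trace:
`c = 3` → c = 3
`b = c ** 3` → b = 27
`value = b % 8` → value = 3
So b = 27

Answer: 27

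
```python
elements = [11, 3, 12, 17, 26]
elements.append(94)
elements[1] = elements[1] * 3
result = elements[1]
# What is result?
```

Trace:
`elements = [11, 3, 12, 17, 26]` → elements = [11, 3, 12, 17, 26]
`elements.append(94)` → elements = [11, 3, 12, 17, 26, 94]
`elements[1] = elements[1] * 3` → elements = [11, 9, 12, 17, 26, 94]
`result = elements[1]` → result = 9
So result = 9

Answer: 9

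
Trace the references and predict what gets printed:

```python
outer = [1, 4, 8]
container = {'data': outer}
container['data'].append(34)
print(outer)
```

Key concept: dict holds reference to list.
Step by step:
`outer = [1, 4, 8]` → outer = [1, 4, 8]
`container = {'data': outer}` → container = {'data': [1, 4, 8]}
`container['data'].append(34)` → outer = [1, 4, 8, 34]; container = {'data': [1, 4, 8, 34]}
`print(outer)` → prints [1, 4, 8, 34]

Answer: [1, 4, 8, 34]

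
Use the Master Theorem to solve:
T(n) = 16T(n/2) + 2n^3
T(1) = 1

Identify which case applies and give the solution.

a=16, b=2, f(n)=2n^3. log_2(16) = 4. Since c=3 < 4, Case 1 applies: T(n) = Θ(n^log_b(a)) = O(n^4).

Answer: O(n^4) - Case 1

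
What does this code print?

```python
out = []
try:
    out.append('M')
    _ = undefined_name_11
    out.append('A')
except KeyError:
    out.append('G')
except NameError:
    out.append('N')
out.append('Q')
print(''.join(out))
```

Execution trace: 'M' (try body) → 'N' (except NameError) → 'Q' (after the try/except). Output: MNQ

Answer: MNQ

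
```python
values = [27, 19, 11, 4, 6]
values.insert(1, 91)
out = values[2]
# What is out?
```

Trace:
`values = [27, 19, 11, 4, 6]` → values = [27, 19, 11, 4, 6]
`values.insert(1, 91)` → values = [27, 91, 19, 11, 4, 6]
`out = values[2]` → out = 19
So out = 19

Answer: 19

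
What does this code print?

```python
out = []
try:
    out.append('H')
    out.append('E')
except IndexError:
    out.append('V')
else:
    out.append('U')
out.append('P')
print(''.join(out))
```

Execution trace: 'H' (try body) → 'E' (try body, no exception) → 'U' (else) → 'P' (after the try/except). Output: HEUP

Answer: HEUP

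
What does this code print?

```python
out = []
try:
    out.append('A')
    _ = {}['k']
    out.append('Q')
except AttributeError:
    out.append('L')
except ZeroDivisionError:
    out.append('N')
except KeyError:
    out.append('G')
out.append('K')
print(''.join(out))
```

Execution trace: 'A' (try body) → 'G' (except KeyError) → 'K' (after the try/except). Output: AGK

Answer: AGK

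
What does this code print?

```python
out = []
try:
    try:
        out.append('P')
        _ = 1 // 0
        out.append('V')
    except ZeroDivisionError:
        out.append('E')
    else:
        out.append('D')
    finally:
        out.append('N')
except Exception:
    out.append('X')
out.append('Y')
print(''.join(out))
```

Execution trace: 'P' (inner try body) → 'E' (inner except ZeroDivisionError) → 'N' (inner finally) → 'Y' (after the try/except). Output: PENY

Answer: PENY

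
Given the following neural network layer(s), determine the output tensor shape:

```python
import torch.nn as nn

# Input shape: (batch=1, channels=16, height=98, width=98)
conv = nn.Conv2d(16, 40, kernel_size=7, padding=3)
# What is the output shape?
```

Input: (1, 16, 98, 98) -> Output: (1, 40, 98, 98)

Answer: (1, 40, 98, 98)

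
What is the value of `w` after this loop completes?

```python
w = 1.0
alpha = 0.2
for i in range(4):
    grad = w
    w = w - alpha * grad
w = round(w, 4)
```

Gradient descent: w = 1.0 * (1 - 0.2)^4
`w` takes the values: 1.0 → 0.8 → 0.64 → 0.512 → 0.4096

Answer: 0.4096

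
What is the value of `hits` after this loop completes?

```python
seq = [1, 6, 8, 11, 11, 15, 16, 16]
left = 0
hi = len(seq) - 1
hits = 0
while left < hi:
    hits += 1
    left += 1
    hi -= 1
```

Iterations until pointers meet (list length 8)
`hits` takes the values: 0 → 1 → 2 → 3 → 4

Answer: 4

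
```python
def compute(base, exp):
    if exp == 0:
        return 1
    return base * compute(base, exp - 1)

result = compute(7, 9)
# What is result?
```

compute(7, 9) = 7 * 7 * 7 * 7 * 7 * 7 * 7 * 7 * 7 = 40353607

Answer: 40353607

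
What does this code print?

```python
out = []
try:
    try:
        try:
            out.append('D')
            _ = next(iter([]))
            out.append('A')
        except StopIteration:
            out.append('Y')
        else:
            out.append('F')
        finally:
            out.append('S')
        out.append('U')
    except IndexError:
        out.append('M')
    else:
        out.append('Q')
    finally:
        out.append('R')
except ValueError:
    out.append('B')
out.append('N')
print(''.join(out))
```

Execution trace: 'D' (inner try body) → 'Y' (inner except StopIteration) → 'S' (inner finally) → 'U' (try body, no exception) → 'Q' (else) → 'R' (finally) → 'N' (after the try/except). Output: DYSUQRN

Answer: DYSUQRN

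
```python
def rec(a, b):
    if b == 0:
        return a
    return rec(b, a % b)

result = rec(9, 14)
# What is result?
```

rec(9, 14) -> rec(14, 9) -> rec(9, 5) -> rec(5, 4) -> rec(4, 1) -> rec(1, 0) -> 1

Answer: 1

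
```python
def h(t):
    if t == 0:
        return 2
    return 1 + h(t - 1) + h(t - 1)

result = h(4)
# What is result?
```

h(t) = 1 + 2·h(t-1), h(0)=2. Closed form: (2+1)·2^4 - 1 = 47.

Answer: 47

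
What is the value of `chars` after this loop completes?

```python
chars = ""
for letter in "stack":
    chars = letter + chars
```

Reverse 'stack'
`chars` takes the values: "" → "s" → "ts" → "ats" → "cats" → "kcats"

Answer: "kcats"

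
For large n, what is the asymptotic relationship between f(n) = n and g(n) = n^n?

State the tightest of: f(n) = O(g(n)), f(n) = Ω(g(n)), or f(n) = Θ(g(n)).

n vs n^n: f(n) = O(g(n)) but not Ω(g(n)) — n^n grows strictly faster than n.

Answer: f(n) = O(g(n)) but not Ω(g(n)) — n^n grows strictly faster than n.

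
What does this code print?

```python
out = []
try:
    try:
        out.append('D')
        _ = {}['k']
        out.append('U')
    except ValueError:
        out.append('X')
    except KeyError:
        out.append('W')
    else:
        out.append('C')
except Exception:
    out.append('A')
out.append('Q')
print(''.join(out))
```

Execution trace: 'D' (inner try body) → 'W' (inner except KeyError) → 'Q' (after the try/except). Output: DWQ

Answer: DWQ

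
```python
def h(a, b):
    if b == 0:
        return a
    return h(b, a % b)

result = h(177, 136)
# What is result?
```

h(177, 136) -> h(136, 41) -> h(41, 13) -> h(13, 2) -> h(2, 1) -> h(1, 0) -> 1

Answer: 1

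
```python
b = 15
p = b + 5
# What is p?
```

Trace:
`b = 15` → b = 15
`p = b + 5` → p = 20
So p = 20

Answer: 20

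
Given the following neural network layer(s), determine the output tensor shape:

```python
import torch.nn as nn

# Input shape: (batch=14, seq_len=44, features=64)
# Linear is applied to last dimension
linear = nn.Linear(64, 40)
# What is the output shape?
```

Input: (14, 44, 64) -> Output: (14, 44, 40)

Answer: (14, 44, 40)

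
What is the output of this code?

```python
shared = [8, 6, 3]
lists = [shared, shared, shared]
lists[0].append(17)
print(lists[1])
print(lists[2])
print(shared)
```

Key concept: list of same reference.
Step by step:
`shared = [8, 6, 3]` → shared = [8, 6, 3]
`lists = [shared, shared, shared]` → lists = [[8, 6, 3], [8, 6, 3], [8, 6, 3]]
`lists[0].append(17)` → shared = [8, 6, 3, 17]; lists = [[8, 6, 3, 17], [8, 6, 3, 17], [8, 6, 3, 17]]
`print(lists[1])` → prints [8, 6, 3, 17]
`print(lists[2])` → prints [8, 6, 3, 17]
`print(shared)` → prints [8, 6, 3, 17]

Answer:
[8, 6, 3, 17]
[8, 6, 3, 17]
[8, 6, 3, 17]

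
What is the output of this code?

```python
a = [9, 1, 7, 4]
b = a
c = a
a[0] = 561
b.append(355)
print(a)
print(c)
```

Key concept: multiple aliases.
Step by step:
`a = [9, 1, 7, 4]` → a = [9, 1, 7, 4]
`b = a` → b = [9, 1, 7, 4] (same object as a)
`c = a` → c = [9, 1, 7, 4] (same object as a, b)
`a[0] = 561` → a = [561, 1, 7, 4] (same object as b, c); b = [561, 1, 7, 4] (same object as a, c); c = [561, 1, 7, 4] (same object as a, b)
`b.append(355)` → a = [561, 1, 7, 4, 355] (same object as b, c); b = [561, 1, 7, 4, 355] (same object as a, c); c = [561, 1, 7, 4, 355] (same object as a, b)
`print(a)` → prints [561, 1, 7, 4, 355]
`print(c)` → prints [561, 1, 7, 4, 355]

Answer:
[561, 1, 7, 4, 355]
[561, 1, 7, 4, 355]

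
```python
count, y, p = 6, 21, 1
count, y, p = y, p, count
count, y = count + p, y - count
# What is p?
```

Trace:
`count, y, p = 6, 21, 1` → count = 6; y = 21; p = 1
`count, y, p = y, p, count` → count = 21; y = 1; p = 6
`count, y = count + p, y - count` → count = 27; y = -20
So p = 6

Answer: 6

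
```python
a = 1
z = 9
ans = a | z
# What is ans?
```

Trace:
`a = 1` → a = 1
`z = 9` → z = 9
`ans = a | z` → ans = 9
So ans = 9

Answer: 9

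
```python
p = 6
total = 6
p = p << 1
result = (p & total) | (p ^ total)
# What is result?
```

Trace:
`p = 6` → p = 6
`total = 6` → total = 6
`p = p << 1` → p = 12
`result = (p & total) | (p ^ total)` → result = 14
So result = 14

Answer: 14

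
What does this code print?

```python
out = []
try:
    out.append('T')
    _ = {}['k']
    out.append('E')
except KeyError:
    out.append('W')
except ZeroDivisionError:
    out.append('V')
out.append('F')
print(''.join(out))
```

Execution trace: 'T' (try body) → 'W' (except KeyError) → 'F' (after the try/except). Output: TWF

Answer: TWF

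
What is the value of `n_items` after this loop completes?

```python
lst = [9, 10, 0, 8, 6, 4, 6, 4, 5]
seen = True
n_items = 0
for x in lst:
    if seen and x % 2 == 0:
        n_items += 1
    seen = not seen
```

Count even values at even positions
`n_items` takes the values: 0 → 1 → 2 → 3

Answer: 3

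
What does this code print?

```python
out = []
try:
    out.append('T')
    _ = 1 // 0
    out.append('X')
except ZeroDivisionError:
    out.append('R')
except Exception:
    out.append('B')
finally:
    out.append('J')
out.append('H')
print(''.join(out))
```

Execution trace: 'T' (try body) → 'R' (except ZeroDivisionError) → 'J' (finally) → 'H' (after the try/except). Output: TRJH

Answer: TRJH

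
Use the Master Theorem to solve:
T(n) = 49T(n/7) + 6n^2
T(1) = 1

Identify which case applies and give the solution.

a=49, b=7, f(n)=6n^2. log_7(49) = 2. Since c=2 = 2, Case 2 applies: T(n) = Θ(n^log_b(a) · log n) = O(n^2 log n).

Answer: O(n^2 log n) - Case 2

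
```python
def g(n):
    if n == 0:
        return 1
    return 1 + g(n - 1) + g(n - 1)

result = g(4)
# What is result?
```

g(n) = 1 + 2·g(n-1), g(0)=1. Closed form: (1+1)·2^4 - 1 = 31.

Answer: 31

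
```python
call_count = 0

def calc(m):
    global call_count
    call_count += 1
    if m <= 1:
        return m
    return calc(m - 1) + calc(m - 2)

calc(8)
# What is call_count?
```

Calls(m) = 1 + Calls(m-1) + Calls(m-2); Calls(0)=Calls(1)=1. For m=8 this gives 67.

Answer: 67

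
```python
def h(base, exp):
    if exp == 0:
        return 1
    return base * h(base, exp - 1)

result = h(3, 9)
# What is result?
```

h(3, 9) = 3 * 3 * 3 * 3 * 3 * 3 * 3 * 3 * 3 = 19683

Answer: 19683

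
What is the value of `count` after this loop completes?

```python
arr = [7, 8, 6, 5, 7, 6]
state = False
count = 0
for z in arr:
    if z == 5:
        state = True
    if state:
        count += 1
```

Count elements after first 5 in [7, 8, 6, 5, 7, 6]
`count` takes the values: 0 → 1 → 2 → 3

Answer: 3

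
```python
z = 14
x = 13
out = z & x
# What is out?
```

Trace:
`z = 14` → z = 14
`x = 13` → x = 13
`out = z & x` → out = 12
So out = 12

Answer: 12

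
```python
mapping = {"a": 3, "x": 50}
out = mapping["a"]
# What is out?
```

Trace:
`mapping = {"a": 3, "x": 50}` → mapping = {'a': 3, 'x': 50}
`out = mapping["a"]` → out = 3
So out = 3

Answer: 3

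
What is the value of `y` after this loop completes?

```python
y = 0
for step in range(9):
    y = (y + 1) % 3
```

Increment mod 3, 9 times = 0
`y` takes the values: 0 → 1 → 2 → 0 → 1 → 2 → 0 → 1 → 2 → 0

Answer: 0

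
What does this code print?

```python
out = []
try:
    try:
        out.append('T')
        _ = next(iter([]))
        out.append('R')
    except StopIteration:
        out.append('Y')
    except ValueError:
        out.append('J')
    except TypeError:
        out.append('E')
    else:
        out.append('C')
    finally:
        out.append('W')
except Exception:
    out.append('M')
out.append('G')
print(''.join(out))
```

Execution trace: 'T' (inner try body) → 'Y' (inner except StopIteration) → 'W' (inner finally) → 'G' (after the try/except). Output: TYWG

Answer: TYWG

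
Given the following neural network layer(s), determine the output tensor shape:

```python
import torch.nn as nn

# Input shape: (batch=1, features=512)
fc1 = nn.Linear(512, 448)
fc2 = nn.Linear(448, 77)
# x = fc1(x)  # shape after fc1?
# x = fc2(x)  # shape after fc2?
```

Input: (1, 512) -> after fc1: (1, 448) -> Output: (1, 77)

Answer: (1, 77)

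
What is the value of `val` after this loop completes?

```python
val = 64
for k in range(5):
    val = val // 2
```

Halve 5 times: 64 // 2^5 = 2
`val` takes the values: 64 → 32 → 16 → 8 → 4 → 2

Answer: 2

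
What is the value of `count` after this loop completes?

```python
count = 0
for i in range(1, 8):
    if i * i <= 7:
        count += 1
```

Count numbers where i² ≤ 7
`count` takes the values: 0 → 1 → 2

Answer: 2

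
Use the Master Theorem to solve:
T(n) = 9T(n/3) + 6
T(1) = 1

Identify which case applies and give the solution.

a=9, b=3, f(n)=6. log_3(9) = 2. Since c=0 < 2, Case 1 applies: T(n) = Θ(n^log_b(a)) = O(n^2).

Answer: O(n^2) - Case 1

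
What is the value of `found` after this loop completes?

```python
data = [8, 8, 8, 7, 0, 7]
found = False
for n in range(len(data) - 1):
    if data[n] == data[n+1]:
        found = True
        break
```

Check consecutive duplicates in [8, 8, 8, 7, 0, 7]
`found` takes the values: False → True

Answer: True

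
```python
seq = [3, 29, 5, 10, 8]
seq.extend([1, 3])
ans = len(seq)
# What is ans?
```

Trace:
`seq = [3, 29, 5, 10, 8]` → seq = [3, 29, 5, 10, 8]
`seq.extend([1, 3])` → seq = [3, 29, 5, 10, 8, 1, 3]
`ans = len(seq)` → ans = 7
So ans = 7

Answer: 7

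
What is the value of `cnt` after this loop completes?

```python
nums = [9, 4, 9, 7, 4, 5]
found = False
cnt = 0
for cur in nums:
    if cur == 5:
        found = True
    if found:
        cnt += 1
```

Count elements after first 5 in [9, 4, 9, 7, 4, 5]
`cnt` takes the values: 0 → 1

Answer: 1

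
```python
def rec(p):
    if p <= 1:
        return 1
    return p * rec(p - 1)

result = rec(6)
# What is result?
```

rec(6) = 6 * 5 * 4 * 3 * 2 * 1 = 720

Answer: 720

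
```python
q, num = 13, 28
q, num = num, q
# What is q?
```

Trace:
`q, num = 13, 28` → q = 13; num = 28
`q, num = num, q` → q = 28; num = 13
So q = 28

Answer: 28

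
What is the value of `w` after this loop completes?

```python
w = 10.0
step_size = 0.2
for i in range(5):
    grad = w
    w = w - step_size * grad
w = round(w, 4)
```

Gradient descent: w = 10.0 * (1 - 0.2)^5
`w` takes the values: 10.0 → 8.0 → 6.4 → 5.12 → 4.096 → 3.2768

Answer: 3.2768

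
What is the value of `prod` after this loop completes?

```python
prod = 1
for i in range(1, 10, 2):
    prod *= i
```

Product of 1, 3, 5, ... up to 9
`prod` takes the values: 1 → 3 → 15 → 105 → 945

Answer: 945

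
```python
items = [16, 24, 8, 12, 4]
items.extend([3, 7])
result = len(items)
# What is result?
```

Trace:
`items = [16, 24, 8, 12, 4]` → items = [16, 24, 8, 12, 4]
`items.extend([3, 7])` → items = [16, 24, 8, 12, 4, 3, 7]
`result = len(items)` → result = 7
So result = 7

Answer: 7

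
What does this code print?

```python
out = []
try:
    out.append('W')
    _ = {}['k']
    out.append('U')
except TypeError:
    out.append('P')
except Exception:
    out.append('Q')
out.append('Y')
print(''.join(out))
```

Execution trace: 'W' (try body) → 'Q' (except Exception) → 'Y' (after the try/except). Output: WQY

Answer: WQY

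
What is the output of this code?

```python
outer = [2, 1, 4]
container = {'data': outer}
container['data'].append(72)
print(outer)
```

Key concept: dict holds reference to list.
Step by step:
`outer = [2, 1, 4]` → outer = [2, 1, 4]
`container = {'data': outer}` → container = {'data': [2, 1, 4]}
`container['data'].append(72)` → outer = [2, 1, 4, 72]; container = {'data': [2, 1, 4, 72]}
`print(outer)` → prints [2, 1, 4, 72]

Answer: [2, 1, 4, 72]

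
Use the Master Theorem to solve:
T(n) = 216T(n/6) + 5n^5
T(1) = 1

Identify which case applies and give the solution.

a=216, b=6, f(n)=5n^5. log_6(216) = 3. Since c=5 > 3 and the regularity condition holds (216(n/6)^5 = (216/6^5)n^5 with 216/6^5 < 1), Case 3 applies: T(n) = Θ(f(n)) = O(n^5).

Answer: O(n^5) - Case 3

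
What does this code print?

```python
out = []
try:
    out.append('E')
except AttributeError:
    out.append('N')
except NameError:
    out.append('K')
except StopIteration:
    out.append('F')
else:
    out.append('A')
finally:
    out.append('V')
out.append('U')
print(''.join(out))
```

Execution trace: 'E' (try body, no exception) → 'A' (else) → 'V' (finally) → 'U' (after the try/except). Output: EAVU

Answer: EAVU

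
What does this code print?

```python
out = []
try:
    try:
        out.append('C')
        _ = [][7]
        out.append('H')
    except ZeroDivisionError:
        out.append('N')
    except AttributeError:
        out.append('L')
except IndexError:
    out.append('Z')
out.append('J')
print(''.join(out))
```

Execution trace: 'C' (try body) → 'Z' (outer except IndexError) → 'J' (after the try/except). Output: CZJ

Answer: CZJ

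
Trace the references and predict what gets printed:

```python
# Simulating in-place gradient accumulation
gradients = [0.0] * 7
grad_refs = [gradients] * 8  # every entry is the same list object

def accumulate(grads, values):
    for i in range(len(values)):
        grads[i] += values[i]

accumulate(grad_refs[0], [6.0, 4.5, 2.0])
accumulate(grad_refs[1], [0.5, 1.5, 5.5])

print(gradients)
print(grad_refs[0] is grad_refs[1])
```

Key concept: gradient accumulation aliasing.
Step by step:
`gradients = [0.0] * 7` → gradients = [0.0, 0.0, 0.0, 0.0, 0.0, 0.0, 0.0]
`grad_refs = [gradients] * 8` → grad_refs = [[0.0, 0.0, 0.0, 0.0, 0.0, 0.0, 0.0], [0.0, 0.0, 0.0, 0.0, 0.0, 0.0, 0.0], [0.0, 0.0, 0.0, 0.0, 0.0, 0.0, 0.0], [0.0, 0.0, 0.0, 0.0, 0.0, 0.0, 0.0], [0.0, 0.0, 0.0, 0.0, 0.0, 0.0, 0.0], [0.0, 0.0, 0.0, 0.0, 0.0, 0.0, 0.0], [0.0, 0.0, 0.0, 0.0, 0.0, 0.0, 0.0], [0.0, 0.0, 0.0, 0.0, 0.0, 0.0, 0.0]]
`accumulate(grad_refs[0], [6.0, 4.5, 2.0])` → gradients = [6.0, 4.5, 2.0, 0.0, 0.0, 0.0, 0.0]; grad_refs = [[6.0, 4.5, 2.0, 0.0, 0.0, 0.0, 0.0], [6.0, 4.5, 2.0, 0.0, 0.0, 0.0, 0.0], [6.0, 4.5, 2.0, 0.0, 0.0, 0.0, 0.0], [6.0, 4.5, 2.0, 0.0, 0.0, 0.0, 0.0], [6.0, 4.5, 2.0, 0.0, 0.0, 0.0, 0.0], [6.0, 4.5, 2.0, 0.0, 0.0, 0.0, 0.0], [6.0, 4.5, 2.0, 0.0, 0.0, 0.0, 0.0], [6.0, 4.5, 2.0, 0.0, 0.0, 0.0, 0.0]]
`accumulate(grad_refs[1], [0.5, 1.5, 5.5])` → gradients = [6.5, 6.0, 7.5, 0.0, 0.0, 0.0, 0.0]; grad_refs = [[6.5, 6.0, 7.5, 0.0, 0.0, 0.0, 0.0], [6.5, 6.0, 7.5, 0.0, 0.0, 0.0, 0.0], [6.5, 6.0, 7.5, 0.0, 0.0, 0.0, 0.0], [6.5, 6.0, 7.5, 0.0, 0.0, 0.0, 0.0], [6.5, 6.0, 7.5, 0.0, 0.0, 0.0, 0.0], [6.5, 6.0, 7.5, 0.0, 0.0, 0.0, 0.0], [6.5, 6.0, 7.5, 0.0, 0.0, 0.0, 0.0], [6.5, 6.0, 7.5, 0.0, 0.0, 0.0, 0.0]]
`print(gradients)` → prints [6.5, 6.0, 7.5, 0.0, 0.0, 0.0, 0.0]
`print(grad_refs[0] is grad_refs[1])` → prints True

Answer:
[6.5, 6.0, 7.5, 0.0, 0.0, 0.0, 0.0]
True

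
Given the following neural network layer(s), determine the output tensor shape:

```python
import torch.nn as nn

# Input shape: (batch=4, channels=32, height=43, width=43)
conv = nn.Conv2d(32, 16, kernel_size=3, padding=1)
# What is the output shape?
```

Input: (4, 32, 43, 43) -> Output: (4, 16, 43, 43)

Answer: (4, 16, 43, 43)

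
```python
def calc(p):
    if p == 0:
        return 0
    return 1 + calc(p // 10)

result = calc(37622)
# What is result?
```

Count of digits of 37622: 5

Answer: 5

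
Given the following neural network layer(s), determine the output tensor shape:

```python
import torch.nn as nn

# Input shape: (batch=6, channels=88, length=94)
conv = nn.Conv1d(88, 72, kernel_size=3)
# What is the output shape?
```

Input: (6, 88, 94) -> Output: (6, 72, 92)

Answer: (6, 72, 92)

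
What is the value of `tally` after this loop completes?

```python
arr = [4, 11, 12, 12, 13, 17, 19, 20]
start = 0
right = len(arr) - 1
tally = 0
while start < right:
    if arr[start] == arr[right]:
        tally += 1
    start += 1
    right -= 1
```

Count matching pairs from ends
`tally` takes the values: 0

Answer: 0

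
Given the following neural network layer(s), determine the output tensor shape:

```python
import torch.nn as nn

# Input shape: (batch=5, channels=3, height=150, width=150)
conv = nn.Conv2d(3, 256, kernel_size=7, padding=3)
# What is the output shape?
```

Input: (5, 3, 150, 150) -> Output: (5, 256, 150, 150)

Answer: (5, 256, 150, 150)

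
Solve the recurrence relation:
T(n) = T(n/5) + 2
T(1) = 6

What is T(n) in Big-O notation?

Each step divides n by 5 and adds 2. After log_5(n) steps we reach T(1)=6. So T(n) = 2·log_5(n) + 6 = O(log n).

Answer: O(log n)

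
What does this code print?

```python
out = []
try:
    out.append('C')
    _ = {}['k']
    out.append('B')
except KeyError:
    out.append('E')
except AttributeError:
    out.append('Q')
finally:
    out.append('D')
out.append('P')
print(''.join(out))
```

Execution trace: 'C' (try body) → 'E' (except KeyError) → 'D' (finally) → 'P' (after the try/except). Output: CEDP

Answer: CEDP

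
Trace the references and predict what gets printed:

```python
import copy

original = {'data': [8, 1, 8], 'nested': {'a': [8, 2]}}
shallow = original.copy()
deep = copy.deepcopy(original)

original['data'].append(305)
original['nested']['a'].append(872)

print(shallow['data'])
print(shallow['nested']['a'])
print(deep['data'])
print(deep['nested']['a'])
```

Key concept: comparing shallow vs deep copy.
Step by step:
`original = {'data': [8, 1, 8], 'nested': {'a': [8, 2]}}` → original = {'data': [8, 1, 8], 'nested': {'a': [8, 2]}}
`shallow = original.copy()` → shallow = {'data': [8, 1, 8], 'nested': {'a': [8, 2]}}
`deep = copy.deepcopy(original)` → deep = {'data': [8, 1, 8], 'nested': {'a': [8, 2]}}
`original['data'].append(305)` → original = {'data': [8, 1, 8, 305], 'nested': {'a': [8, 2]}}; shallow = {'data': [8, 1, 8, 305], 'nested': {'a': [8, 2]}}
`original['nested']['a'].append(872)` → original = {'data': [8, 1, 8, 305], 'nested': {'a': [8, 2, 872]}}; shallow = {'data': [8, 1, 8, 305], 'nested': {'a': [8, 2, 872]}}
`print(shallow['data'])` → prints [8, 1, 8, 305]
`print(shallow['nested']['a'])` → prints [8, 2, 872]
`print(deep['data'])` → prints [8, 1, 8]
`print(deep['nested']['a'])` → prints [8, 2]

Answer:
[8, 1, 8, 305]
[8, 2, 872]
[8, 1, 8]
[8, 2]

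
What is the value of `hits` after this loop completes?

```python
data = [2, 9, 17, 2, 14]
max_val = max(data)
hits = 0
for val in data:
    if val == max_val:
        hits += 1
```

Count of max value 17 in [2, 9, 17, 2, 14]
`hits` takes the values: 0 → 1

Answer: 1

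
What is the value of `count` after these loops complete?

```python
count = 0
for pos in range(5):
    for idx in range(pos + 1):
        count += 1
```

Triangle: 1 + 2 + ... + 5
`count` takes the values: 0 → 1 → 2 → 3 → 4 → 5 → 6 → 7 → 8 → 9 → 10 → 11 → 12 → 13 → 14 → 15

Answer: 15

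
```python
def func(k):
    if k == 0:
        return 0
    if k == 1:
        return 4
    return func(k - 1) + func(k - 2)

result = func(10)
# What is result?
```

Build up from base cases: func(0)=0, func(1)=4, func(2)=4, func(3)=8, func(4)=12, func(5)=20, func(6)=32, ..., func(10)=220

Answer: 220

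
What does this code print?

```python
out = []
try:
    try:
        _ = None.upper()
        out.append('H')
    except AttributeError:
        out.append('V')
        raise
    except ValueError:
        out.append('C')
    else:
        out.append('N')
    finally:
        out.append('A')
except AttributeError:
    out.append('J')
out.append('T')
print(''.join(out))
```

Execution trace: 'V' (inner except AttributeError) → 'A' (inner finally) → 'J' (outer except AttributeError) → 'T' (after the try/except). Output: VAJT

Answer: VAJT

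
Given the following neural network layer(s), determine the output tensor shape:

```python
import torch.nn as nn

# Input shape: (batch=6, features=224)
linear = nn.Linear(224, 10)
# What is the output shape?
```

Input: (6, 224) -> Output: (6, 10)

Answer: (6, 10)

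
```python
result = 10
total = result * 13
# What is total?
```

Trace:
`result = 10` → result = 10
`total = result * 13` → total = 130
So total = 130

Answer: 130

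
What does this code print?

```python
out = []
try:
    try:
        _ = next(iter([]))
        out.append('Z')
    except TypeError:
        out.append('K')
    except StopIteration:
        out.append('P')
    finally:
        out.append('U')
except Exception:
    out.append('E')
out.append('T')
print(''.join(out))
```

Execution trace: 'P' (inner except StopIteration) → 'U' (inner finally) → 'T' (after the try/except). Output: PUT

Answer: PUT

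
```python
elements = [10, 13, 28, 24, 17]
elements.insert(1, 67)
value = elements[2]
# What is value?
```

Trace:
`elements = [10, 13, 28, 24, 17]` → elements = [10, 13, 28, 24, 17]
`elements.insert(1, 67)` → elements = [10, 67, 13, 28, 24, 17]
`value = elements[2]` → value = 13
So value = 13

Answer: 13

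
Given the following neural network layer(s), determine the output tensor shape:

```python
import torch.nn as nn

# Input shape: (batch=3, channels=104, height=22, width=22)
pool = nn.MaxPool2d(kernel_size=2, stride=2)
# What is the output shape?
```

Input: (3, 104, 22, 22) -> Output: (3, 104, 11, 11)

Answer: (3, 104, 11, 11)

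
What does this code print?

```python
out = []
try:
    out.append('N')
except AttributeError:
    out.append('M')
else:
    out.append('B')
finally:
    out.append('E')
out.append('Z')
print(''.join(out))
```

Execution trace: 'N' (try body, no exception) → 'B' (else) → 'E' (finally) → 'Z' (after the try/except). Output: NBEZ

Answer: NBEZ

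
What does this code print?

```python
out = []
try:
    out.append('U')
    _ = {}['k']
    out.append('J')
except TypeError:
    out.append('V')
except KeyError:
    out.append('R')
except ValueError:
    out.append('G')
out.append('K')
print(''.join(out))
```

Execution trace: 'U' (try body) → 'R' (except KeyError) → 'K' (after the try/except). Output: URK

Answer: URK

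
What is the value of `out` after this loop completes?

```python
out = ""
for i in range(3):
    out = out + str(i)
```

Concatenate digits 0 to 2
`out` takes the values: "" → "0" → "01" → "012"

Answer: "012"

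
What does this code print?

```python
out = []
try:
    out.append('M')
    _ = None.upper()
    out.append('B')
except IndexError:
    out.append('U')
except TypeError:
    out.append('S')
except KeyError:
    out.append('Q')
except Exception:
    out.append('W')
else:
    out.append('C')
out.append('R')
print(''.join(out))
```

Execution trace: 'M' (try body) → 'W' (except Exception) → 'R' (after the try/except). Output: MWR

Answer: MWR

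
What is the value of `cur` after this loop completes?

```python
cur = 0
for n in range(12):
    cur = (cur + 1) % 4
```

Increment mod 4, 12 times = 0
`cur` takes the values: 0 → 1 → 2 → 3 → 0 → 1 → 2 → 3 → 0 → 1 → 2 → 3 → 0

Answer: 0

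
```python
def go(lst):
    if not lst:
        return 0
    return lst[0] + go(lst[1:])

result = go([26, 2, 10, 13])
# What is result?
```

26 + 2 + 10 + 13 + 0 = 51

Answer: 51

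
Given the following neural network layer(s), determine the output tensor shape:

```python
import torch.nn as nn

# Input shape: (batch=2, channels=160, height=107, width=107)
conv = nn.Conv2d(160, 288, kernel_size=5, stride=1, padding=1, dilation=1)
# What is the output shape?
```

Input: (2, 160, 107, 107) -> Output: (2, 288, 105, 105)

Answer: (2, 288, 105, 105)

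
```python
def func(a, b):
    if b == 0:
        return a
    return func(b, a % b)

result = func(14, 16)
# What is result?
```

func(14, 16) -> func(16, 14) -> func(14, 2) -> func(2, 0) -> 2

Answer: 2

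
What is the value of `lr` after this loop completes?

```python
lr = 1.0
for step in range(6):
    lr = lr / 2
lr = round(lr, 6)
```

Halving LR 6 times: 1 / 2^6
`lr` takes the values: 1.0 → 0.5 → 0.25 → 0.125 → 0.0625 → 0.03125 → 0.015625

Answer: 0.015625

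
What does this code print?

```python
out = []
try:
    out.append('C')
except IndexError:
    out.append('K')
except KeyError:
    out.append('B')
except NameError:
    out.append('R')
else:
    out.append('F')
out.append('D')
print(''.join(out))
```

Execution trace: 'C' (try body, no exception) → 'F' (else) → 'D' (after the try/except). Output: CFD

Answer: CFD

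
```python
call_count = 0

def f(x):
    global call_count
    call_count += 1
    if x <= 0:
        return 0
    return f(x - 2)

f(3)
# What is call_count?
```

Linear recursion stepping by 2: 3 calls from x=3 down to ≤0.

Answer: 3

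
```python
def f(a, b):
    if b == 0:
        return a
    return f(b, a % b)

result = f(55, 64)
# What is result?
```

f(55, 64) -> f(64, 55) -> f(55, 9) -> f(9, 1) -> f(1, 0) -> 1

Answer: 1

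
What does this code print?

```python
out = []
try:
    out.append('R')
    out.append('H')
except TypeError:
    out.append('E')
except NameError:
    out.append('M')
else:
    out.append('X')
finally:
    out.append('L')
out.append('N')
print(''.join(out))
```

Execution trace: 'R' (try body) → 'H' (try body, no exception) → 'X' (else) → 'L' (finally) → 'N' (after the try/except). Output: RHXLN

Answer: RHXLN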